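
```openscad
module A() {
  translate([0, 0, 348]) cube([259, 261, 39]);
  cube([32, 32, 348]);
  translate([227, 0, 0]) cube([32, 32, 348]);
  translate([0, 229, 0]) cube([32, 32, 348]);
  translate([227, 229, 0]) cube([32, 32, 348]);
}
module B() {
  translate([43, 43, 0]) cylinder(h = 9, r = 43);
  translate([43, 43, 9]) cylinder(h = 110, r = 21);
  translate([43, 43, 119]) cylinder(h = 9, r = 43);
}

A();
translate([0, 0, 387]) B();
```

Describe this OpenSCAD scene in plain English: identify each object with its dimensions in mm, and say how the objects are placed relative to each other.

A is a four-legged stool. The seat is a 259×261×39 mm slab whose top surface is at z = 387 mm; four square legs, each 32×32 mm in cross-section, run from the floor (z = 0) to the underside of the seat, each flush with a corner of the seat.

B is a spool: two coaxial disc flanges of radius 43 mm and thickness 9 mm, joined by a core cylinder of radius 21 mm and height 110 mm. The lower flange rests on z = 0 and the three cylinders share a vertical axis.

The spool is on top of the stool.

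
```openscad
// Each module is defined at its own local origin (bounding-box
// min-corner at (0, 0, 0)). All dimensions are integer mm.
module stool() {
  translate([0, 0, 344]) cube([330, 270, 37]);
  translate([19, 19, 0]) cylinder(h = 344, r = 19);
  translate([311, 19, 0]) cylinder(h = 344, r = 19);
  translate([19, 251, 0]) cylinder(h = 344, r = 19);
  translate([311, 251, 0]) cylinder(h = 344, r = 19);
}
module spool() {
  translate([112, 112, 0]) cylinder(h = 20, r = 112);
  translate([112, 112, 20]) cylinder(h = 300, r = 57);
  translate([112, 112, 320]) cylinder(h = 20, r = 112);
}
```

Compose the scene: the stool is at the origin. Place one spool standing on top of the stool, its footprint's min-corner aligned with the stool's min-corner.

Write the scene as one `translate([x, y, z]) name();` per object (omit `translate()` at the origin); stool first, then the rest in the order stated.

stool();
translate([0, 0, 381]) spool();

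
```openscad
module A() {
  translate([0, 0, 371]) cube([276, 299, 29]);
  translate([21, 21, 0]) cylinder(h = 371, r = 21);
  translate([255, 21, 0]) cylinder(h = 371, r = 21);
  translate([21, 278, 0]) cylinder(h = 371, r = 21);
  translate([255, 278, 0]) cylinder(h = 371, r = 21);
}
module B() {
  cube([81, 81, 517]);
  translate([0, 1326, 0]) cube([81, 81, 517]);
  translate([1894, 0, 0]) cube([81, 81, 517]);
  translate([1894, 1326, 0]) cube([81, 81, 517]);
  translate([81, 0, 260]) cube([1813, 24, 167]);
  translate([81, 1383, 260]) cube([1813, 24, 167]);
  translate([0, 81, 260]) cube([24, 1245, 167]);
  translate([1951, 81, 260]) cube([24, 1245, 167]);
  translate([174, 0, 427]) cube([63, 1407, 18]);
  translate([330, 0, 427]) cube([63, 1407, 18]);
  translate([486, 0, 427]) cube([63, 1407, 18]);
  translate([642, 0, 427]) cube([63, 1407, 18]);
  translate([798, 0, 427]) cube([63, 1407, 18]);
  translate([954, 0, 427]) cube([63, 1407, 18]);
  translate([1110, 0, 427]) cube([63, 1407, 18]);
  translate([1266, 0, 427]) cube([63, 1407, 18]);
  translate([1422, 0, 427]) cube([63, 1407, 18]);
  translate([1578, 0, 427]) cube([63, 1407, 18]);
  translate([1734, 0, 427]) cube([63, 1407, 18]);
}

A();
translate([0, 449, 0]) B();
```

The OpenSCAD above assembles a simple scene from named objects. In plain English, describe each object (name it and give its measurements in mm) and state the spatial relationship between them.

A is a four-legged stool. The seat is a 276×299×29 mm slab whose top surface is at z = 400 mm; four round legs, each 42 mm in diameter, run from the floor (z = 0) to the underside of the seat, each leg's axis is inset half a diameter from the nearest pair of seat edges (so the leg's bounding box is flush with the corner).

B is a bed frame 1975 mm long (x) by 1407 mm wide (y). Four 81×81 mm corner posts, 517 mm tall, at the corners of the footprint. Four rails of 24 mm thickness and 167 mm height run between adjacent posts with their undersides at z = 260 mm, their outer faces flush with the outside of the frame (the two x-running rails run between the posts' inner faces; the two y-running rails run between the posts' inner faces). 11 slats, each 63 mm wide (x) and 18 mm thick, lie across the top of the two x-running rails, running the full 1407 mm width of the frame in y; the slats are evenly spaced along x between the inner faces of the end posts with equal gaps (rounded down to the nearest mm) at the −x end and between each pair — any rounding remainder accumulates at the +x end.

The bed frame is on the floor beside the stool on its +y side.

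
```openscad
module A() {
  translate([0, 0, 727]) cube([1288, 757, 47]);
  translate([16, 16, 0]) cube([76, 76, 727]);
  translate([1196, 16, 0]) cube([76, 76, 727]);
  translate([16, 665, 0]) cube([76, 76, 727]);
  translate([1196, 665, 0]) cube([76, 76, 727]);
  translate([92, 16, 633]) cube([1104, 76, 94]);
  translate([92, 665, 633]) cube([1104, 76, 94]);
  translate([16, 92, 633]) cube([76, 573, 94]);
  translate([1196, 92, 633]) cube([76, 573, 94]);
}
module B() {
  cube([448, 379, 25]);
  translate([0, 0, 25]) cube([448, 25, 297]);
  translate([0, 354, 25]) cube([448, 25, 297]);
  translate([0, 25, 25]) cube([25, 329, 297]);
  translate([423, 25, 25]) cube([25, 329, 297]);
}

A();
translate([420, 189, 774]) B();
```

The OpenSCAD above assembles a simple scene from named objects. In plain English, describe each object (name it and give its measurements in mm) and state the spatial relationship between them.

A is a table: top 1288 mm (x) × 757 mm (y), 47 mm thick, upper face at z = 774 mm, on four 76×76 mm square legs, each inset 16 mm from the nearest pair of top edges, running from z = 0 to the bottom of the top. Four apron rails, 76 mm thick and 94 mm tall, run between adjacent legs with their top edges flush with the underside of the top and their outer faces flush with the legs' outer faces.

B is an open-topped rectangular box: outside dimensions 448×379×322 mm, with a uniform wall and base thickness of 25 mm. The base is a full 448×379 slab on the floor; four walls sit on top of the base. The front and back walls (the −y and +y sides) span the full width; the two side walls fit between them.

The open box is on top of the table, centred.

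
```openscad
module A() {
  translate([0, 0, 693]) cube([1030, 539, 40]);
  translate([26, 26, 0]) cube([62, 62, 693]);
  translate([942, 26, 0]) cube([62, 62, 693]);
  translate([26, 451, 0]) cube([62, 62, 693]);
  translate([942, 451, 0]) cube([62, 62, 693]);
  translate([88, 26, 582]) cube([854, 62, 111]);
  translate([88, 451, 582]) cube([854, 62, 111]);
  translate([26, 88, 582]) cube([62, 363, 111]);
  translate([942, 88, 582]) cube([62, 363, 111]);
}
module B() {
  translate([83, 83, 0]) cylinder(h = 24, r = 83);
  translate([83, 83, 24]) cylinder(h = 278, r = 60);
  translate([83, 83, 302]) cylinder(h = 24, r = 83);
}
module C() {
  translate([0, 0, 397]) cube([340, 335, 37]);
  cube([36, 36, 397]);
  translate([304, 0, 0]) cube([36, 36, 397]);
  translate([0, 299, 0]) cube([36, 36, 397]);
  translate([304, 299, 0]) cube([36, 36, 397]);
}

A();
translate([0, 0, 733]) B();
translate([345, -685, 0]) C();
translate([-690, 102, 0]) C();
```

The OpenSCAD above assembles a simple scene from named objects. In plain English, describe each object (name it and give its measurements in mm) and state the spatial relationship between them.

A is a table with a 1030×539 mm rectangular top, 40 mm thick, top surface at z = 733 mm, supported by four 62×62 mm square legs, each inset 26 mm from the nearest pair of top edges, running from the floor. Four apron rails, 62 mm thick and 111 mm tall, run between adjacent legs with their top edges flush with the underside of the top and their outer faces flush with the legs' outer faces.

B is a spool: two coaxial disc flanges of radius 83 mm and thickness 24 mm, joined by a core cylinder of radius 60 mm and height 278 mm. The lower flange rests on z = 0 and the three cylinders share a vertical axis.

C is a four-legged stool. The seat is 340×335 mm, 37 mm thick, top at z = 434 mm. It stands on four square legs, each 36×36 mm in cross-section, from z = 0 to the seat underside, each flush with a corner of the seat.

The spool is on top of the table. Two stools sit around the table at the −y, −x sides.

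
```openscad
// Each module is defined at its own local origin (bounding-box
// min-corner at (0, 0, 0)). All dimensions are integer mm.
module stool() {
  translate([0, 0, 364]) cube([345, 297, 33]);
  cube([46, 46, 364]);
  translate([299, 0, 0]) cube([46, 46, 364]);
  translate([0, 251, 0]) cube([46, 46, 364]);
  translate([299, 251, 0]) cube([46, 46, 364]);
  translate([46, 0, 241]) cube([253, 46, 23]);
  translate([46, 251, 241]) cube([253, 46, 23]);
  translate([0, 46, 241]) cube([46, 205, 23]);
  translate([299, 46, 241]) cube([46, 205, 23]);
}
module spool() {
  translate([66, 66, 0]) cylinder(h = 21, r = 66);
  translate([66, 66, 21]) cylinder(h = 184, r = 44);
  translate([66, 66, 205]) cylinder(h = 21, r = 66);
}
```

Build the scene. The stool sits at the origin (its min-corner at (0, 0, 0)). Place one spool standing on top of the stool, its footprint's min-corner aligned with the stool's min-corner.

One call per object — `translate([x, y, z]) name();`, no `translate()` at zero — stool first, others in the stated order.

stool();
translate([0, 0, 397]) spool();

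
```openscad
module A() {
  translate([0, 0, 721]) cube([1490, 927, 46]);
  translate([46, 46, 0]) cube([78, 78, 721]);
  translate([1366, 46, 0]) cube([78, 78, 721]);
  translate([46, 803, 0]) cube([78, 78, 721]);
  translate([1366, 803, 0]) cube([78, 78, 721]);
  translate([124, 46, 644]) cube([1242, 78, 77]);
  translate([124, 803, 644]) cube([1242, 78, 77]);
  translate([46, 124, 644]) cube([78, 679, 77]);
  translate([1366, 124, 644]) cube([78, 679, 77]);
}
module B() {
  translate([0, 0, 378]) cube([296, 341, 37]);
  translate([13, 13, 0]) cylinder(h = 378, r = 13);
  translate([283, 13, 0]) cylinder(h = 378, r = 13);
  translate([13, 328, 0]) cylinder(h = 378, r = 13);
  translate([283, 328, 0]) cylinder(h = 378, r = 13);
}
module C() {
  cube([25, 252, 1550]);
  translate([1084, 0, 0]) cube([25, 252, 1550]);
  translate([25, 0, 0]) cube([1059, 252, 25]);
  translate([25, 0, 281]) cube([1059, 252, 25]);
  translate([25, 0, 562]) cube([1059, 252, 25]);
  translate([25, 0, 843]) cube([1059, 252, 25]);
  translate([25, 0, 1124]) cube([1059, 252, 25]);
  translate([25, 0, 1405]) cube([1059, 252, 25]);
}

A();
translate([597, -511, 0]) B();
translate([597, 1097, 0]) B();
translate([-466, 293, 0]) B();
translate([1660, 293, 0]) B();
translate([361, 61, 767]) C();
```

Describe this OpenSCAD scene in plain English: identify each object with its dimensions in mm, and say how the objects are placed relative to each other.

A is a rectangular dining table. The top is 1490×927×46 mm with its upper surface at z = 767 mm. It stands on four 78×78 mm square legs, each inset 46 mm from the nearest pair of top edges, running from the floor to the underside of the top. Four apron rails, 78 mm thick and 77 mm tall, run between adjacent legs with their top edges flush with the underside of the top and their outer faces flush with the legs' outer faces.

B is a four-legged stool. The seat is a 296×341×37 mm slab whose top surface is at z = 415 mm; four round legs, each 26 mm in diameter, run from the floor (z = 0) to the underside of the seat, each leg's axis is inset half a diameter from the nearest pair of seat edges (so the leg's bounding box is flush with the corner).

C is an open bookshelf. Two side panels, each 25 mm thick, 252 mm deep and 1550 mm tall, stand 1109 mm apart (outside-to-outside). Between them sit 6 shelves, each 25 mm thick and 252 mm deep, spanning the full gap between the sides. The bottom shelf rests on the floor (its underside at z = 0) and the clear gap between one shelf's top and the next shelf's underside is 256 mm.

Four stools sit around the table at the −y, +y, −x, +x sides. The bookshelf is on top of the table.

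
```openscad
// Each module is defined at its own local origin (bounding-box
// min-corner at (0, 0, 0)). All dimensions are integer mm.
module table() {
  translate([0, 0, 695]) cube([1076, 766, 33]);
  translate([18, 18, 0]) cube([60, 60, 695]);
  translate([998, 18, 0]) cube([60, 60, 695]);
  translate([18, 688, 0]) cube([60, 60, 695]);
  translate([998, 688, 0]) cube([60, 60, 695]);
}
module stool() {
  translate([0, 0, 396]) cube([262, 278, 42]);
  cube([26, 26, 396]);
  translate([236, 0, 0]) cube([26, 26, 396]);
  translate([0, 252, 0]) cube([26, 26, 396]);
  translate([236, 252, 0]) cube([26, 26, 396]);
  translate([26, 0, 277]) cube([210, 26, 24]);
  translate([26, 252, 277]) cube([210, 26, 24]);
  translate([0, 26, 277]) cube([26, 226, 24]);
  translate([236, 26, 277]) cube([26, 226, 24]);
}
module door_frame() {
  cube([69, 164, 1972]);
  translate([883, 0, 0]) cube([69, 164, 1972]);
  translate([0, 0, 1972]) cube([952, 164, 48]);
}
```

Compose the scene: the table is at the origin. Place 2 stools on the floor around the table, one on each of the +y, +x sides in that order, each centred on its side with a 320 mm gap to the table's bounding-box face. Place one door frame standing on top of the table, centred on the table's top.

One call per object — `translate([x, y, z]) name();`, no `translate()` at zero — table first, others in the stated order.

table();
translate([407, 1086, 0]) stool();
translate([1396, 244, 0]) stool();
translate([62, 301, 728]) door_frame();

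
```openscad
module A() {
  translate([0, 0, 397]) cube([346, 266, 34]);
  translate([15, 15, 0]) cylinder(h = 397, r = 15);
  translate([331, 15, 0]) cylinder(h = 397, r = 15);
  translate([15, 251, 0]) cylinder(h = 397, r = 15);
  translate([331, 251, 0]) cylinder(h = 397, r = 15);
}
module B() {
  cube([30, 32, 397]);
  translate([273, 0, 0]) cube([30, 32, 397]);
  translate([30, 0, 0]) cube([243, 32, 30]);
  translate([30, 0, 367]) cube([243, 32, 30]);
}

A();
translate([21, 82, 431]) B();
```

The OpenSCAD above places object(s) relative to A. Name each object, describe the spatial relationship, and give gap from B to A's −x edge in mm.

A is a stool. B is a picture frame. The picture frame is on top of the stool. The gap from the picture frame to the stool's −x edge is 21 mm.

The picture frame's min-x is at 21; the stool's min-x is 0; gap = 21 mm.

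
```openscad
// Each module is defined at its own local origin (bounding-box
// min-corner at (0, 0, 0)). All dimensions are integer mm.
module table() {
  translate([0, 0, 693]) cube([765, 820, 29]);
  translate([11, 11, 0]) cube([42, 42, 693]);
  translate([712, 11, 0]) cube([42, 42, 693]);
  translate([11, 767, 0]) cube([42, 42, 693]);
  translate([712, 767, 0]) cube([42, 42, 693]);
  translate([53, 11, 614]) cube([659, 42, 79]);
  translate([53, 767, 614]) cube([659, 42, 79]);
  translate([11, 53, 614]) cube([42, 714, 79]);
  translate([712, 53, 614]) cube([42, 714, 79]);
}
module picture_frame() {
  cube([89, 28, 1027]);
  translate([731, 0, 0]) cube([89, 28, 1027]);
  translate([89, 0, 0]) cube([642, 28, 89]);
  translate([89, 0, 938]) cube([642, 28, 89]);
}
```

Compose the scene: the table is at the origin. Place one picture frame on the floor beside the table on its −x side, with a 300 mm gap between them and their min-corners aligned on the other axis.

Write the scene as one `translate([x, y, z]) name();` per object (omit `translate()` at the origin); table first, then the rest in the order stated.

table();
translate([-1120, 0, 0]) picture_frame();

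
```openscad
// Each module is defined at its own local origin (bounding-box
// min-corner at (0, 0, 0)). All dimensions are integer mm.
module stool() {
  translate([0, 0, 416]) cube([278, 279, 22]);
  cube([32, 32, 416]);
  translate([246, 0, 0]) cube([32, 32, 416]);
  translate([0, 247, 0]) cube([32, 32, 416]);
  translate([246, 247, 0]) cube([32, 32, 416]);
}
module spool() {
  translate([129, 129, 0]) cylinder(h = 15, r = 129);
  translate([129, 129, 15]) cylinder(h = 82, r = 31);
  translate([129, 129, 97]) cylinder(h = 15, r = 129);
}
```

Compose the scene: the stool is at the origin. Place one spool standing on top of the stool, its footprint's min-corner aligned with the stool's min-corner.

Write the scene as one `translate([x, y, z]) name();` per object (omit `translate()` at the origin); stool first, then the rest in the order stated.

stool();
translate([0, 0, 438]) spool();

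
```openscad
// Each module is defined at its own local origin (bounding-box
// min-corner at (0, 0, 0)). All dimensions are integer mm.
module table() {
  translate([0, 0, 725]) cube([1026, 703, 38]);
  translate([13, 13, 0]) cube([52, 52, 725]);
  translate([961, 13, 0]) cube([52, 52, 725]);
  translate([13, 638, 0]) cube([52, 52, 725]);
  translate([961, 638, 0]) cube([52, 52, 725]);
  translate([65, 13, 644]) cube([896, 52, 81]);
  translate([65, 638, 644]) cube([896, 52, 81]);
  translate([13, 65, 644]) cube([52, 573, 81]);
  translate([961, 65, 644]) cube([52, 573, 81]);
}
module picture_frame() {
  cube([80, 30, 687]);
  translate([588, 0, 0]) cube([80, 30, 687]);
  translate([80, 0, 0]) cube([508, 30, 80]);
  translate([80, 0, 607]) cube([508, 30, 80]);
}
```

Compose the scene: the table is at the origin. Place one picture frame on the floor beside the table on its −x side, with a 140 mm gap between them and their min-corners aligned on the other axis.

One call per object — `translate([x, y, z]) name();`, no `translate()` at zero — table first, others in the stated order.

table();
translate([-808, 0, 0]) picture_frame();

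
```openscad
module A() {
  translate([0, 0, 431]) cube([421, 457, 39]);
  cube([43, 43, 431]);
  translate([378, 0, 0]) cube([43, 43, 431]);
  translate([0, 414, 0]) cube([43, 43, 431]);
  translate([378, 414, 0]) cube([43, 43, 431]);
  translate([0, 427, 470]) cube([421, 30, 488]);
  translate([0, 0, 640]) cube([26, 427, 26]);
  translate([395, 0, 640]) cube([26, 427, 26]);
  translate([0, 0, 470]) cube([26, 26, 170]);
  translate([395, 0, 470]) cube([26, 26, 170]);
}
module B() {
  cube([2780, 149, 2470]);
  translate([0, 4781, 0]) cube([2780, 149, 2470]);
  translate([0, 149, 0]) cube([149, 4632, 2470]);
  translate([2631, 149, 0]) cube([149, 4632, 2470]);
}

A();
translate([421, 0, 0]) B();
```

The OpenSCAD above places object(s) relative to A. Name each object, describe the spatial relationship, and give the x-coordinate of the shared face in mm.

The chair's +x face and the house frame's −x face are both at x = 421 mm.

A is a chair. B is a house frame. The house frame is against the chair's +x side, with their −y faces flush. The x-coordinate of the shared face is 421 mm.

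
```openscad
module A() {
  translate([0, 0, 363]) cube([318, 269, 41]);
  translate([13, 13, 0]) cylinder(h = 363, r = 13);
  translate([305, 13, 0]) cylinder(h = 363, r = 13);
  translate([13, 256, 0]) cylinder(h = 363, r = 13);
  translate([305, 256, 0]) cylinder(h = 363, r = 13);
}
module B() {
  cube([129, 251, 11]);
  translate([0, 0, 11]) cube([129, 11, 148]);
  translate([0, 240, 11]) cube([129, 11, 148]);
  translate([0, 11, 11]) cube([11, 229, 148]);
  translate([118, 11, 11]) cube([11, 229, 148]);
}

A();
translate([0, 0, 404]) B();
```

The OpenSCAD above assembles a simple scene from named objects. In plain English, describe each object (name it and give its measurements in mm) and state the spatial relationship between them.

A is a four-legged stool. The seat is 318×269 mm, 41 mm thick, top at z = 404 mm. It stands on four round legs, each 26 mm in diameter, from z = 0 to the seat underside, each leg's axis is inset half a diameter from the nearest pair of seat edges (so the leg's bounding box is flush with the corner).

B is an open-topped rectangular box: outside dimensions 129×251×159 mm, with a uniform wall and base thickness of 11 mm. The base is a full 129×251 slab on the floor; four walls sit on top of the base. The front and back walls (the −y and +y sides) span the full width; the two side walls fit between them.

The open box is on top of the stool.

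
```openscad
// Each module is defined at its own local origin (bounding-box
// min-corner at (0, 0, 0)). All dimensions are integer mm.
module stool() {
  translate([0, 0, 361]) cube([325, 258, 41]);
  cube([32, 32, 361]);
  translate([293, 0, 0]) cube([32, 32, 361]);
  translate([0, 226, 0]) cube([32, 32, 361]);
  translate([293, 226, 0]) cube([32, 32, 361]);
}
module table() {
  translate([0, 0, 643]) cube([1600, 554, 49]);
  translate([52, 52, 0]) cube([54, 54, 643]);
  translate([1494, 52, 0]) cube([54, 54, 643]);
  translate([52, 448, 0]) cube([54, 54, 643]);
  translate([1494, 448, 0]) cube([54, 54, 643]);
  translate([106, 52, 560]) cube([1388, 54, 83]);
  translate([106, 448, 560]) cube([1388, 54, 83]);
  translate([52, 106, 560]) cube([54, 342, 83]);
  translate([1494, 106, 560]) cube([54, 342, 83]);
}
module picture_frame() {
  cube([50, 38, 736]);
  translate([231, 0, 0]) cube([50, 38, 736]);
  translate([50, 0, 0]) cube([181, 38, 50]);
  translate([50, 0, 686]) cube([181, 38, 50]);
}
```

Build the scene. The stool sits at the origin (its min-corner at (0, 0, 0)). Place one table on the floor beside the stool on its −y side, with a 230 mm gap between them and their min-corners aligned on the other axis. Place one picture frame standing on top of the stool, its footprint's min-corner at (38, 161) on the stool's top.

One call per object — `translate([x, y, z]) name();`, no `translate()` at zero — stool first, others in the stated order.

stool();
translate([0, -784, 0]) table();
translate([38, 161, 402]) picture_frame();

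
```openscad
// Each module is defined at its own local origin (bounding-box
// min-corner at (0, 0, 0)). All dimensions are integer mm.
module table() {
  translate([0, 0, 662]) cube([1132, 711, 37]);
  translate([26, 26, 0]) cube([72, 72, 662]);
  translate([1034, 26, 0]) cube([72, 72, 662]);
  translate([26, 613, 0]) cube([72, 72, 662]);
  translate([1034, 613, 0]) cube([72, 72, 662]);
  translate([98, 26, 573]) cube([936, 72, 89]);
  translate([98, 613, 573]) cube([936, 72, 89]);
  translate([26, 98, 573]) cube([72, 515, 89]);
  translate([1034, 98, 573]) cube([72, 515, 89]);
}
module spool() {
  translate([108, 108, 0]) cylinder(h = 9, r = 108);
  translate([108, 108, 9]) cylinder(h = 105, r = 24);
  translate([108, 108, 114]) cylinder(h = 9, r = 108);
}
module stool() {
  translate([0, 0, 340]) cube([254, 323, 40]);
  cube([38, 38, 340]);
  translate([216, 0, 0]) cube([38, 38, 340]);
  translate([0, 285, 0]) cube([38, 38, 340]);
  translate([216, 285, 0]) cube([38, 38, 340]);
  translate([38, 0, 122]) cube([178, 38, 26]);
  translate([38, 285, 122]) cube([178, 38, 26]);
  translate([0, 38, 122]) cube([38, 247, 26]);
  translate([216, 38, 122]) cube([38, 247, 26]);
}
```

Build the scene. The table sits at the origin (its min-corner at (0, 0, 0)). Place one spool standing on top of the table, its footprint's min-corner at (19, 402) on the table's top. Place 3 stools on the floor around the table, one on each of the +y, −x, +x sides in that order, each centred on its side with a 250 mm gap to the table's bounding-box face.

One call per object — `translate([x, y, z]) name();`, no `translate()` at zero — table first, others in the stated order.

table();
translate([19, 402, 699]) spool();
translate([439, 961, 0]) stool();
translate([-504, 194, 0]) stool();
translate([1382, 194, 0]) stool();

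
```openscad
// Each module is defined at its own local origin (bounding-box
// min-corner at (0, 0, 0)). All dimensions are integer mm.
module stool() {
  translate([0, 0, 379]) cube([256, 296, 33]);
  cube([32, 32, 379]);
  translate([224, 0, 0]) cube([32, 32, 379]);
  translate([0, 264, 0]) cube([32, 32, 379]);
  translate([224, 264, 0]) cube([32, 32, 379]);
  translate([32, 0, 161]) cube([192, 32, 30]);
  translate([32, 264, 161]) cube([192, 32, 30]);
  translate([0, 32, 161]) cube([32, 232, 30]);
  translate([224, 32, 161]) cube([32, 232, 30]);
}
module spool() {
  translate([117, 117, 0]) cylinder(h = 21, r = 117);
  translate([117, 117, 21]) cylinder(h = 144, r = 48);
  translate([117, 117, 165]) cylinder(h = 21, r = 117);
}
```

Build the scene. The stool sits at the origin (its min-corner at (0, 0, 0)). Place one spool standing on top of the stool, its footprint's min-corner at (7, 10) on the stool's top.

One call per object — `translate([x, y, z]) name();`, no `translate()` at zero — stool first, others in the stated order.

stool();
translate([7, 10, 412]) spool();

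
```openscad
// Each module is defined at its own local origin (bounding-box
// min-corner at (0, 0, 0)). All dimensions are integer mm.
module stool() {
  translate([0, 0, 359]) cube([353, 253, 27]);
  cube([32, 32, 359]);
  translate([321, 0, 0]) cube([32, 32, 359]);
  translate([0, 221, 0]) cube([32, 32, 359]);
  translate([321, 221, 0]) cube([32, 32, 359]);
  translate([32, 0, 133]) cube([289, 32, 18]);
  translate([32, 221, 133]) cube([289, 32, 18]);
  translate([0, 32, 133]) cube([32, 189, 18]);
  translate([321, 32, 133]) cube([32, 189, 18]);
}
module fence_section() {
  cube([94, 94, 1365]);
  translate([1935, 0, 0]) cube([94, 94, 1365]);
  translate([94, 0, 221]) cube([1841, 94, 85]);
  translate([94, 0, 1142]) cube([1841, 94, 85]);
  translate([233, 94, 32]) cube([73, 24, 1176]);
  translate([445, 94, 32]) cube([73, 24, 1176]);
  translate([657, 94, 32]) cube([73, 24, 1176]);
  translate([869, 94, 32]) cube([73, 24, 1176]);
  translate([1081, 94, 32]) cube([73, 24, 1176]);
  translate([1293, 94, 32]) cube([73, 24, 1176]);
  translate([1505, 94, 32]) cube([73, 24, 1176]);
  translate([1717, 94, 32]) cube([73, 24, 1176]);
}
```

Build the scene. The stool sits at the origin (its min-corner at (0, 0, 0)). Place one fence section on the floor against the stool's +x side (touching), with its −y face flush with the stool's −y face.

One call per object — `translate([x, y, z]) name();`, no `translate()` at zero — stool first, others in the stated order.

stool();
translate([353, 0, 0]) fence_section();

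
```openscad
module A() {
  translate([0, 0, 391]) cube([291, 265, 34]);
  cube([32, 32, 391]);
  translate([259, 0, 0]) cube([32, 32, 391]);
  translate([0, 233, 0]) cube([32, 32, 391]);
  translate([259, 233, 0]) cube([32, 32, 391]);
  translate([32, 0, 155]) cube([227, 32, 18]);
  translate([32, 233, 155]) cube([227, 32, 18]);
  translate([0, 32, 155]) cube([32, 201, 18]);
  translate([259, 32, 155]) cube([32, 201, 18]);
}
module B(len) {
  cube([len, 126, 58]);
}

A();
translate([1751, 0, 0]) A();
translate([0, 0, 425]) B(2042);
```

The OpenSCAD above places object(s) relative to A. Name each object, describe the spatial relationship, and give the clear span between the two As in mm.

A is a stool. B is a beam. A beam spans the tops of two stools. The clear span between the two stools is 1460 mm.

Second stool starts at x = 1751; first ends at x = 291; clear span = 1751 − 291 = 1460 mm.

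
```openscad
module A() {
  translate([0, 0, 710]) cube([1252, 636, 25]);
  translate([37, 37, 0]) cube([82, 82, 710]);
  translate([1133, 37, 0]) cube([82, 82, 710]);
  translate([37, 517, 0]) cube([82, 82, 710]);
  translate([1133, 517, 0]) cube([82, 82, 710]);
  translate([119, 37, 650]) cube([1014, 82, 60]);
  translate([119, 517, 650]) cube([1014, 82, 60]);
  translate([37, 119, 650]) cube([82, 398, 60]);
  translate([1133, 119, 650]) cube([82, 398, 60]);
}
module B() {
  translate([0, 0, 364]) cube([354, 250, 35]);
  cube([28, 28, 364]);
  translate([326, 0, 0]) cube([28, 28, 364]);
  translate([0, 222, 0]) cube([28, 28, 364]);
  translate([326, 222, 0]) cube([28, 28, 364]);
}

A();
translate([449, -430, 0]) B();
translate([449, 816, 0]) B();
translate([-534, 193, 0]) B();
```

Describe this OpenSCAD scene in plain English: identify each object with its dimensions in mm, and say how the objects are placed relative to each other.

A is a rectangular dining table. The top is 1252×636×25 mm with its upper surface at z = 735 mm. It stands on four 82×82 mm square legs, each inset 37 mm from the nearest pair of top edges, running from the floor to the underside of the top. Four apron rails, 82 mm thick and 60 mm tall, run between adjacent legs with their top edges flush with the underside of the top and their outer faces flush with the legs' outer faces.

B is a simple wooden stool: a rectangular seat 354 mm (x) by 250 mm (y), 35 mm thick, top face at z = 399 mm, on four square legs, each 28×28 mm in cross-section. The legs rest on z = 0, each flush with a corner of the seat.

Three stools sit around the table at the −y, +y, −x sides.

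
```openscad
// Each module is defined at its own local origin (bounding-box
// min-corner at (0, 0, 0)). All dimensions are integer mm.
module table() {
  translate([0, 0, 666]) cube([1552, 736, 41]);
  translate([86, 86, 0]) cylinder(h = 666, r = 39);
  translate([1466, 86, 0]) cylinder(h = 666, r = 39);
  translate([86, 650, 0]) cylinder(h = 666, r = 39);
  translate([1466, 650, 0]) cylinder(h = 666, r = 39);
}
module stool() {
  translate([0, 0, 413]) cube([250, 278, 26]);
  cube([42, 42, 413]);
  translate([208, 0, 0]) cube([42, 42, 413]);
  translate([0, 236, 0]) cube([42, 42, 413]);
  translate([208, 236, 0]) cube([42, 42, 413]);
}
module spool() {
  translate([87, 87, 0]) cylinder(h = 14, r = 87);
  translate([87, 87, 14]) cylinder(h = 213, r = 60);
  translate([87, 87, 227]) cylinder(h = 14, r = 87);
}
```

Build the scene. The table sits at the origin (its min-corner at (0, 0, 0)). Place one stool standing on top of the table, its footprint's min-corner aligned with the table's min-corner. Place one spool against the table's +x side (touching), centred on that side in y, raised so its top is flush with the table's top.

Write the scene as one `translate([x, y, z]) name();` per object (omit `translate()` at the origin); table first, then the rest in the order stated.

table();
translate([0, 0, 707]) stool();
translate([1552, 281, 466]) spool();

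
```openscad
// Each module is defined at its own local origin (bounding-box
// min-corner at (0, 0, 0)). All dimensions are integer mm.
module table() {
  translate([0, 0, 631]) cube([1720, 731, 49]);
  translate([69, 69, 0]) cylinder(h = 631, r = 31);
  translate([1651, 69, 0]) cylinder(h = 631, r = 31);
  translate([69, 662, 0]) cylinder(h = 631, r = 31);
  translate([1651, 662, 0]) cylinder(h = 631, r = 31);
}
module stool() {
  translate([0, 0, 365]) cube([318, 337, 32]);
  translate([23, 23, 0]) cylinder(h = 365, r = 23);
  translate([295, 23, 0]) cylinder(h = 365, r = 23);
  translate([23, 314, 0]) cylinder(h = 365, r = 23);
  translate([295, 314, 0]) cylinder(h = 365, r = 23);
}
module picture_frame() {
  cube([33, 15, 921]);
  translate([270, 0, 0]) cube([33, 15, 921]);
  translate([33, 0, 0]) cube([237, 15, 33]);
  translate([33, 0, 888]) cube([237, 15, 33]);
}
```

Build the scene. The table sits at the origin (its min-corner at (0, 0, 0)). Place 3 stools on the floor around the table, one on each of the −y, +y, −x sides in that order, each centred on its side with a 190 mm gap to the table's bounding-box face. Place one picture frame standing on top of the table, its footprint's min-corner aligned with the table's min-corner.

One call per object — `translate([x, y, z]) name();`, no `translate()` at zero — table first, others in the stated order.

table();
translate([701, -527, 0]) stool();
translate([701, 921, 0]) stool();
translate([-508, 197, 0]) stool();
translate([0, 0, 680]) picture_frame();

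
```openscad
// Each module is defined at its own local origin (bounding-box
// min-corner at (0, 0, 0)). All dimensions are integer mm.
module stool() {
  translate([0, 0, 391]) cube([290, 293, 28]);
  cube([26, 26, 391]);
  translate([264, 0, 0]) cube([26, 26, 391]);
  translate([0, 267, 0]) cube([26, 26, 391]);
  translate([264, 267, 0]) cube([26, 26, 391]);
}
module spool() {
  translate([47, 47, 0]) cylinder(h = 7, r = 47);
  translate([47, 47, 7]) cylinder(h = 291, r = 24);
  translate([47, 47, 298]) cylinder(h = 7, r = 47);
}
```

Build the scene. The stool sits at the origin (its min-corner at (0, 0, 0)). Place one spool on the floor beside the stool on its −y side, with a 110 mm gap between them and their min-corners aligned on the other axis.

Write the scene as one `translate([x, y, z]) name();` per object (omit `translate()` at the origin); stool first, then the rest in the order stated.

stool();
translate([0, -204, 0]) spool();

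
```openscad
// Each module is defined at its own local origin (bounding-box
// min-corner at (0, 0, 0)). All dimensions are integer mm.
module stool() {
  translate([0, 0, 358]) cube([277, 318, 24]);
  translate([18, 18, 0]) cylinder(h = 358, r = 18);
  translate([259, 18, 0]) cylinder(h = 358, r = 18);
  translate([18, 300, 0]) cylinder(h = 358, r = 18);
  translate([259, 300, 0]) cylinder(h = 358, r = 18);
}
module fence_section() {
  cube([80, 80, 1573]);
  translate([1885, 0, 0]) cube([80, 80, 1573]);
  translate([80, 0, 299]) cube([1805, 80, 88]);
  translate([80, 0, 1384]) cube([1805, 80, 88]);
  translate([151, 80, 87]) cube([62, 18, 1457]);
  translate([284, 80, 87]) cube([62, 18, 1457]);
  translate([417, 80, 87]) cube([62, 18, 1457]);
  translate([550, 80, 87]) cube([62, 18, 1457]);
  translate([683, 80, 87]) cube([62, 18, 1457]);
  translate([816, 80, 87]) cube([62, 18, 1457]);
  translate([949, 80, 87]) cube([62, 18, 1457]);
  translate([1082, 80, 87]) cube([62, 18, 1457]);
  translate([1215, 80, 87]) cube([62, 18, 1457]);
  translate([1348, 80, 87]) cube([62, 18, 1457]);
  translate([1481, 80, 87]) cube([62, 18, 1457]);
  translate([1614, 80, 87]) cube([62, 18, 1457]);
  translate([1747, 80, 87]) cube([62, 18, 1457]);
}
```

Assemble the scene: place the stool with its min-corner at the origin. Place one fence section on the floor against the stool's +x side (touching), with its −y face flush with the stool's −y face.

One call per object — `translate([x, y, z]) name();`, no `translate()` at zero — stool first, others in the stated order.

stool();
translate([277, 0, 0]) fence_section();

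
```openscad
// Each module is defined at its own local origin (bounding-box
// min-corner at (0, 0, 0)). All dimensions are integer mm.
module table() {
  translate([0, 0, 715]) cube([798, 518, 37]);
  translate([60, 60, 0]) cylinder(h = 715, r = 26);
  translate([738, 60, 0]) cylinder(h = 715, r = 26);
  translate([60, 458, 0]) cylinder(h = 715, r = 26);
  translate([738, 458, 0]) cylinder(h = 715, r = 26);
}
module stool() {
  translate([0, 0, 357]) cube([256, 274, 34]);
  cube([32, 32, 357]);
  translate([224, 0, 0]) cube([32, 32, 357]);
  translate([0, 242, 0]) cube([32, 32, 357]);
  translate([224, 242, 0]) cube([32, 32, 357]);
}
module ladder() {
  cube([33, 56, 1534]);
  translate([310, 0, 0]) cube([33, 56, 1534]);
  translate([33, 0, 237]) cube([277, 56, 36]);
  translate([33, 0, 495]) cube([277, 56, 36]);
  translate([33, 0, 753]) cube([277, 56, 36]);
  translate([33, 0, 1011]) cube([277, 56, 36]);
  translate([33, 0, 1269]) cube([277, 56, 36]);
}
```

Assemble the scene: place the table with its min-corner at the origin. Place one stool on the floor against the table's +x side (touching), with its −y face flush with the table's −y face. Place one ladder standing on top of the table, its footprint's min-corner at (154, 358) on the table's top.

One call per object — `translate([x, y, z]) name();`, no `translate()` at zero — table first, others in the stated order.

table();
translate([798, 0, 0]) stool();
translate([154, 358, 752]) ladder();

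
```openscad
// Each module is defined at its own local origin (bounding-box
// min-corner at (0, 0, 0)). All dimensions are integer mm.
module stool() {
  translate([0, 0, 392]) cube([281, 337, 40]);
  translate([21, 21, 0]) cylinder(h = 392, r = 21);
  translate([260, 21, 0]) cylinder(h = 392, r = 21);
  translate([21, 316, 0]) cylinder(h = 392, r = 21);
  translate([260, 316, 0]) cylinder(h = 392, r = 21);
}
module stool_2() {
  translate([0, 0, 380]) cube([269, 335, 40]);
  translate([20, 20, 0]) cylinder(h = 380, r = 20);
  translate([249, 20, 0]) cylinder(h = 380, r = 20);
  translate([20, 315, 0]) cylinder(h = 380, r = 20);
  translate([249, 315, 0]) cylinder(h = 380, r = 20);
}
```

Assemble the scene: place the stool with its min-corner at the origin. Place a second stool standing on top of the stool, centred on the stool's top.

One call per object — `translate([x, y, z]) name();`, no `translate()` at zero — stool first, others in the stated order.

stool();
translate([6, 1, 432]) stool_2();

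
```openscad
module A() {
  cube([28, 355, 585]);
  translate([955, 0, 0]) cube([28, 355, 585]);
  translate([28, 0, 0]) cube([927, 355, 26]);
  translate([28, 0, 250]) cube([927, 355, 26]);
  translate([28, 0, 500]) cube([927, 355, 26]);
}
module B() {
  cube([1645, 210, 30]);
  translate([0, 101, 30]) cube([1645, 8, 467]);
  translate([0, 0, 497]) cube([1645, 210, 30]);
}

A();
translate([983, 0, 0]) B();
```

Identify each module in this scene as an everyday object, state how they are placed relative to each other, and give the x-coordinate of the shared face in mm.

The bookshelf's +x face and the I-beam's −x face are both at x = 983 mm.

A is a bookshelf. B is an I-beam. The I-beam is against the bookshelf's +x side, with their −y faces flush. The x-coordinate of the shared face is 983 mm.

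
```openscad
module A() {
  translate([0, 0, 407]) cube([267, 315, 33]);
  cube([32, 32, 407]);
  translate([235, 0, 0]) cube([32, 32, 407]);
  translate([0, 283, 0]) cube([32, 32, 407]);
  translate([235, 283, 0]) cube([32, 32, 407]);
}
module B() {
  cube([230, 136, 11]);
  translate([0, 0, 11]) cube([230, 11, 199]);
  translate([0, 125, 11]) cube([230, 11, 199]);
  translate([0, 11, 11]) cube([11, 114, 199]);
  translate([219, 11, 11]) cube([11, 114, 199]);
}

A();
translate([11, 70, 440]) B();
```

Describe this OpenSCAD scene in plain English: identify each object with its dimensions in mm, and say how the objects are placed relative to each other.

A is a four-legged stool. The seat is 267×315 mm, 33 mm thick, top at z = 440 mm. It stands on four square legs, each 32×32 mm in cross-section, from z = 0 to the seat underside, each flush with a corner of the seat.

B is an open storage box with external size 230×136×210 mm and wall thickness 11 mm (the base is also 11 mm thick). The base covers the whole footprint; the four walls stand on the base, with the y-facing walls full-width and the x-facing walls fitting between their inner faces.

The open box is on top of the stool.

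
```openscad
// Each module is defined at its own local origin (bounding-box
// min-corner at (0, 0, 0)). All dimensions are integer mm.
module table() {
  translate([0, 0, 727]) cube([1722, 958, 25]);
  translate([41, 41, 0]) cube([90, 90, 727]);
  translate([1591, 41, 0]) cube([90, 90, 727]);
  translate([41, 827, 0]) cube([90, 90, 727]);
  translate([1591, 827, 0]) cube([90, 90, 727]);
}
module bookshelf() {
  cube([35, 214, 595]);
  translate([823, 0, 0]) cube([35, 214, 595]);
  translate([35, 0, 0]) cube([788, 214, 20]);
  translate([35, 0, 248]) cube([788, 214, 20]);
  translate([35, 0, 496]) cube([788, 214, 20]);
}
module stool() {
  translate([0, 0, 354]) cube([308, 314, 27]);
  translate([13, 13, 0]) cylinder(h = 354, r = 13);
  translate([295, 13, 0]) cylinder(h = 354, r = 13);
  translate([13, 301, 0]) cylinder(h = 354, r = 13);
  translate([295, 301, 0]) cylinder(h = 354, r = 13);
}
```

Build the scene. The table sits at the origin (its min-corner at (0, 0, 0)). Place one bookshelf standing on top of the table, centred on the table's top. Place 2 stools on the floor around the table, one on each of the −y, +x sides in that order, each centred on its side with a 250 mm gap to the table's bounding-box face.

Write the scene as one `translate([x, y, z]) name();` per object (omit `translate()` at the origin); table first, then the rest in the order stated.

table();
translate([432, 372, 752]) bookshelf();
translate([707, -564, 0]) stool();
translate([1972, 322, 0]) stool();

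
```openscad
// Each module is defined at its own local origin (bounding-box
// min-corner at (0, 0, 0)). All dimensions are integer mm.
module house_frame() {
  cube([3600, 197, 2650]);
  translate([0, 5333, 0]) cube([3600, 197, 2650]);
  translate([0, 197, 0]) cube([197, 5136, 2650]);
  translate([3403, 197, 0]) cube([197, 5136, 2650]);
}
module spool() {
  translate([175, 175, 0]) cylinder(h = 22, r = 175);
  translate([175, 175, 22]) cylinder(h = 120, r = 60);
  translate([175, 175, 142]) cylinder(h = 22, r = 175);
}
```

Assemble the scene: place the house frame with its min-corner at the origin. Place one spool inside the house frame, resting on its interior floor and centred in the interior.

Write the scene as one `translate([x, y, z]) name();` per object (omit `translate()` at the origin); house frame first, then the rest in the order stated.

house_frame();
translate([1625, 2590, 0]) spool();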